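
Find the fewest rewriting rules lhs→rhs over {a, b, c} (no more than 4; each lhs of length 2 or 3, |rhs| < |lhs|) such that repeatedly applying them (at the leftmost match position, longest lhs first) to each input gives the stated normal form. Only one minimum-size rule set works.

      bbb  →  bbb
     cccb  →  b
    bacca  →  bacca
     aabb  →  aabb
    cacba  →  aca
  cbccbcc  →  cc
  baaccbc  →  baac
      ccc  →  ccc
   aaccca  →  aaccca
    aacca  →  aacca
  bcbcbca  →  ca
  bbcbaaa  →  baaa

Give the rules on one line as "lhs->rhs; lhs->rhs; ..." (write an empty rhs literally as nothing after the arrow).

  | bbb
  | cccb => ccb => cb => b
  | bacca
  | aabb

bc->c; cab->ac; cb->b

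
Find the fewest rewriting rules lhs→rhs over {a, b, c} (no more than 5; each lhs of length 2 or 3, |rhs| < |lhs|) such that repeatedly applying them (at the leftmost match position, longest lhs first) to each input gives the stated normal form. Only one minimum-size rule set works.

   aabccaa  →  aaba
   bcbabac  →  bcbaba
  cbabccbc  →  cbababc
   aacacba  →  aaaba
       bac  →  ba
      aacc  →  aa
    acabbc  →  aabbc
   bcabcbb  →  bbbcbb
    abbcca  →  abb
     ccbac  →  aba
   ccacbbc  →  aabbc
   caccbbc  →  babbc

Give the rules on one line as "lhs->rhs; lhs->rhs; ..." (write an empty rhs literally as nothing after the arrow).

ac->a; baa->b; ca->b; cc->a

  | aabccaa => aabaaa => aaba
  | bcbabac => bcbaba
  | cbabccbc => cbababc
  | aacacba => aaacba => aaaba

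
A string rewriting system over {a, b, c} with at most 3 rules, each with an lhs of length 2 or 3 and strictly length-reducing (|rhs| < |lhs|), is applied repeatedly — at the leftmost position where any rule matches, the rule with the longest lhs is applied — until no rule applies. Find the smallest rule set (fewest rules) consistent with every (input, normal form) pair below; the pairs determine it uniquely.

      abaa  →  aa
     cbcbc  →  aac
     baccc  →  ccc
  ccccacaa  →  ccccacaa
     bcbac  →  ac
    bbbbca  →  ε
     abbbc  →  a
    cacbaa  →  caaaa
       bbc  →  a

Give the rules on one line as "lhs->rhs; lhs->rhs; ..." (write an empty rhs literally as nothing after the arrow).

ba->; bbc->a; cb->a

  | abaa => aa
  | cbcbc => acbc => aac
  | baccc => ccc
  | ccccacaa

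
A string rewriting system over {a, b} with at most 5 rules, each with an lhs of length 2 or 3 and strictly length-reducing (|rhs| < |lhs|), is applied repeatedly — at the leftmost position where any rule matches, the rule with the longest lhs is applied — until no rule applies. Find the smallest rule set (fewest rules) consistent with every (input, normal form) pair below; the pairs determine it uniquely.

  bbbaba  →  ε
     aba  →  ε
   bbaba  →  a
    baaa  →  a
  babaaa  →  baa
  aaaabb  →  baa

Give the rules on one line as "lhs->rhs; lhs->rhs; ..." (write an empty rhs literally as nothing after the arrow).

  | bbbaba => aba => ε
  | aba => ε
  | bbaba => aaba => a
  | baaa => bb => a

aaa->b; aba->; bb->a; bbb->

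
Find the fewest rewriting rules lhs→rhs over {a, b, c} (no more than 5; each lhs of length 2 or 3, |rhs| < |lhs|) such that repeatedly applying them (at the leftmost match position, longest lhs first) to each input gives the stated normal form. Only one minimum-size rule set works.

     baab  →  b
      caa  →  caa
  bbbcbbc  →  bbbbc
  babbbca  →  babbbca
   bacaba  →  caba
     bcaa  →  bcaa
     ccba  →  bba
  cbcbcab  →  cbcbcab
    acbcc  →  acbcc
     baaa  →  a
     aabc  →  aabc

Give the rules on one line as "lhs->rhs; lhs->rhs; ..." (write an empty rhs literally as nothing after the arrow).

  | baab => b
  | caa
  | bbbcbbc => bbbbc
  | babbbca

baa->; bac->c; cbb->b; ccb->bb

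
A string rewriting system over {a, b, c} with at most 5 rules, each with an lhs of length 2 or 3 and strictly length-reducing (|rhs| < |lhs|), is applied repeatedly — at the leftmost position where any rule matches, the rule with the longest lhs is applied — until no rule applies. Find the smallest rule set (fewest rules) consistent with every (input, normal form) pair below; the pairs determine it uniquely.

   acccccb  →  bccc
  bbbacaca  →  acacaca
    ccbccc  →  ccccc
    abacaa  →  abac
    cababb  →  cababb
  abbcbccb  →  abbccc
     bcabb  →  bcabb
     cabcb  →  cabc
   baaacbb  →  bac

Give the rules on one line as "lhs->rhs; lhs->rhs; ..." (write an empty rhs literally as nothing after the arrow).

  | acccccb => bcccb => bccc
  | bbbacaca => acacaca
  | ccbccc => ccccc
  | abacaa => abac

aa->; acc->b; bbb->ac; cb->c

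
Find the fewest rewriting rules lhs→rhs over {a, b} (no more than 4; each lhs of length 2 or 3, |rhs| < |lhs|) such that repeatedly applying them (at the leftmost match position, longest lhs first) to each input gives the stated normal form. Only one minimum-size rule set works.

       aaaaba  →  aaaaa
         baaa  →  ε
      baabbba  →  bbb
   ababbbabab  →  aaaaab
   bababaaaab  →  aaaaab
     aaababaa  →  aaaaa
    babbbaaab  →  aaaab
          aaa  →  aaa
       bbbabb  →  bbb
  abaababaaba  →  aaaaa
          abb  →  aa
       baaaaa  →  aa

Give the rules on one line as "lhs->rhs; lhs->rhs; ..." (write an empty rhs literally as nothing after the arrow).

abb->aa; ba->a; baa->bb; bba->

  | aaaaba => aaaaa
  | baaa => bba => ε
  | baabbba => bbbbba => bbb
  | ababbbabab => aabbbabab => aaababab => aaaabab => aaaaab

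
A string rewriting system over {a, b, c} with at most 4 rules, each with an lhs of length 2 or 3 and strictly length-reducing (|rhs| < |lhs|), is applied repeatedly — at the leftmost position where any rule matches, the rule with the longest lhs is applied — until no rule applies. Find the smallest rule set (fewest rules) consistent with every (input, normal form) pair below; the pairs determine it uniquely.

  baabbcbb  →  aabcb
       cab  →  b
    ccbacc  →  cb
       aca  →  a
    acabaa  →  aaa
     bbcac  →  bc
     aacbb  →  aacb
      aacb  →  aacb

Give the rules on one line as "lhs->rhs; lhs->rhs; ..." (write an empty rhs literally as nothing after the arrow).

ba->a; bb->b; ca->; ccc->cb

  | baabbcbb => aabbcbb => aabcbb => aabcb
  | cab => b
  | ccbacc => ccacc => ccc => cb
  | aca => a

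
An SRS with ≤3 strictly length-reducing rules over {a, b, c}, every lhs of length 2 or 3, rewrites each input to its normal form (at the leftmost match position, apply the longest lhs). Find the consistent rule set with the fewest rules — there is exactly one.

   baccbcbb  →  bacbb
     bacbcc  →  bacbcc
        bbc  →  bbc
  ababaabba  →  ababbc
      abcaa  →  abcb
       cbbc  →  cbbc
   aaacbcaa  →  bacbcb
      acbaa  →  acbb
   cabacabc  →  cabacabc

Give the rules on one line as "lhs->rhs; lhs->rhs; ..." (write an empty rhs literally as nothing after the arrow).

  | baccbcbb => bacbb
  | bacbcc
  | bbc
  | ababaabba => ababbbba => ababbc

aa->b; bba->c; ccb->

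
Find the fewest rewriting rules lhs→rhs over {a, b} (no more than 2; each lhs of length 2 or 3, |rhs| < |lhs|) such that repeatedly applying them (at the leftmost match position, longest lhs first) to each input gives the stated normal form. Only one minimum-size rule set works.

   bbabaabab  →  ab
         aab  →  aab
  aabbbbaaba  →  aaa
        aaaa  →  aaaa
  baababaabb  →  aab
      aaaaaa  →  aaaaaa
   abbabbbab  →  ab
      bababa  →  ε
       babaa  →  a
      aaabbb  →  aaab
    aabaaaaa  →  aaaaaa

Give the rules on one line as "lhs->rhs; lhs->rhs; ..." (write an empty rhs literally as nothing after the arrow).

ba->; bb->b

  | bbabaabab => babaabab => baabab => abab => ab
  | aab
  | aabbbbaaba => aabbbaaba => aabbaaba => aabaaba => aaaba => aaa
  | aaaa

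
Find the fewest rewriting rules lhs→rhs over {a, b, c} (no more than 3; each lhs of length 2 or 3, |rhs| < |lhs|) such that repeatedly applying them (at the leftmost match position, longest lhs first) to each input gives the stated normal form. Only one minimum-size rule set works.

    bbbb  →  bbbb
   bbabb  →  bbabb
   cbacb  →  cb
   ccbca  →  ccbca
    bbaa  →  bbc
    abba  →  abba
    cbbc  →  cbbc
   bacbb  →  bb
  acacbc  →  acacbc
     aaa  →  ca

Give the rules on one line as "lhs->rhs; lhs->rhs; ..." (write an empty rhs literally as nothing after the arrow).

aa->c; bac->

  | bbbb
  | bbabb
  | cbacb => cb
  | ccbca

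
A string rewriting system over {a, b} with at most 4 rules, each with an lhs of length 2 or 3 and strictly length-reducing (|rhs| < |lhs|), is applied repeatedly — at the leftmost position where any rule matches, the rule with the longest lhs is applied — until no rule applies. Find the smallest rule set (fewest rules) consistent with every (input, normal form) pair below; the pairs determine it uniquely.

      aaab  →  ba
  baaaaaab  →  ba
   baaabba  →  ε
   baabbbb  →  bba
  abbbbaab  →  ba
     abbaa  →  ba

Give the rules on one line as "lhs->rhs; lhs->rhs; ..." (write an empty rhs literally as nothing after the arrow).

  | aaab => bab => ba
  | baaaaaab => bbaaaab => bbbaab => aab => ba
  | baaabba => bbabba => bbaba => bbaa => bbb => ε
  | baabbbb => bbabbb => bbabb => bbab => bba

aa->b; aab->ba; ab->a; bbb->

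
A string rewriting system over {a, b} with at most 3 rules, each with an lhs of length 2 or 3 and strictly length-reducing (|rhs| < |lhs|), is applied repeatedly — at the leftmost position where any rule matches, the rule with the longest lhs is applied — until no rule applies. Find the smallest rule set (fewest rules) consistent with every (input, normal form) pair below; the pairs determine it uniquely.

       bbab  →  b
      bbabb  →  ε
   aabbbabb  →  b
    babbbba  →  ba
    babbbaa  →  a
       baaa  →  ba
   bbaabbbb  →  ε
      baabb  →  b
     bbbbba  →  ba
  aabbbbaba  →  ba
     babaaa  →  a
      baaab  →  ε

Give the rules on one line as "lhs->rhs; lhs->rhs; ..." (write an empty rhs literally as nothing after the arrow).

  | bbab => ab => b
  | bbabb => abb => bb => ε
  | aabbbabb => abbbabb => bbbabb => babb => bbb => b
  | babbbba => bbbbba => bbba => ba

aa->a; ab->b; bb->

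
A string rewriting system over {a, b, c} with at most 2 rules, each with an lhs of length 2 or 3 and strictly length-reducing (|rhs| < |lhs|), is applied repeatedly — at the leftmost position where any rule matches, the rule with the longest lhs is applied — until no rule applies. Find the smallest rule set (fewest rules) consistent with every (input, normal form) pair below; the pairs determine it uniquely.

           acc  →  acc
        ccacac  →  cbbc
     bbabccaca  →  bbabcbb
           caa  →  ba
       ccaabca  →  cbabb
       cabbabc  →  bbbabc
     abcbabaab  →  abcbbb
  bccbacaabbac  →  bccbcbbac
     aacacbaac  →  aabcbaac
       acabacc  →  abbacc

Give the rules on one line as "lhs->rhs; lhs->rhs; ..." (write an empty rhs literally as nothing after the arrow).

  | acc
  | ccacac => cbcac => cbbc
  | bbabccaca => bbabcbca => bbabcbb
  | caa => ba

aba->c; ca->b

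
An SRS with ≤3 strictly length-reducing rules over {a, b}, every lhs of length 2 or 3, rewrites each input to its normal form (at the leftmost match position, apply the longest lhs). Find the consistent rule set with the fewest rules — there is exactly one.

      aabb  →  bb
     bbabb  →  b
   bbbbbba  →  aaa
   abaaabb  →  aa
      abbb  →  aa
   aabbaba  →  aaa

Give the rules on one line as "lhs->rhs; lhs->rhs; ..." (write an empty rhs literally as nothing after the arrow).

ab->b; bbb->aa

  | aabb => abb => bb
  | bbabb => bbbb => aab => ab => b
  | bbbbbba => aabbba => abbba => bbba => aaa
  | abaaabb => baaabb => baabb => babb => bbb => aa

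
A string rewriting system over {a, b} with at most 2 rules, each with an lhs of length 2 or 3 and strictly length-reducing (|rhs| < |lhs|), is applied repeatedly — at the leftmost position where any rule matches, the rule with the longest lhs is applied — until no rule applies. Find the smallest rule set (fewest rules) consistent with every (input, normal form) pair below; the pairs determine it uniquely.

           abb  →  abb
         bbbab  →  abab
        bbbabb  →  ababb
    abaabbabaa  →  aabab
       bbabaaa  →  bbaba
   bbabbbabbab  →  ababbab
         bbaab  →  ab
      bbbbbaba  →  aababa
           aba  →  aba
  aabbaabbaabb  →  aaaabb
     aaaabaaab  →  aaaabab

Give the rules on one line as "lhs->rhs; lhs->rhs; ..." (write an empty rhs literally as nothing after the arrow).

  | abb
  | bbbab => abab
  | bbbabb => ababb
  | abaabbabaa => abbbabaa => aababaa => aabab

baa->b; bbb->ab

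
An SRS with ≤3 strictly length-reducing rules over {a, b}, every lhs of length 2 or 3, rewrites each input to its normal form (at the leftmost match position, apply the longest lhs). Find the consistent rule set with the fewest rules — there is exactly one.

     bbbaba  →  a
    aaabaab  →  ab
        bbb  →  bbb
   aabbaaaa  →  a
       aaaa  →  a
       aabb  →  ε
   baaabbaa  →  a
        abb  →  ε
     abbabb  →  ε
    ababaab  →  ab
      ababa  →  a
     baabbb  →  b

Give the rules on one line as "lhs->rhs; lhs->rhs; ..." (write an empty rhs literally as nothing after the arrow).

aa->a; abb->; ba->a

  | bbbaba => bbaba => baba => aba => aa => a
  | aaabaab => aabaab => abaab => aaab => aab => ab
  | bbb
  | aabbaaaa => abbaaaa => aaaa => aaa => aa => a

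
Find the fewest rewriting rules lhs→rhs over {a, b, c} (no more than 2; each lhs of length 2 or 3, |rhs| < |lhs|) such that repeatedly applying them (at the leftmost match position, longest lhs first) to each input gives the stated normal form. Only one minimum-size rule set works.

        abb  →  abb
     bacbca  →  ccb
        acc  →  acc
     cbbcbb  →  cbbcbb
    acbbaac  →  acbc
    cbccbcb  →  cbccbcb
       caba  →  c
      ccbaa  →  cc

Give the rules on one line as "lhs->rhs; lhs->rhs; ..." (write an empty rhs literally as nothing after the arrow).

ba->c; ca->

  | abb
  | bacbca => ccbca => ccb
  | acc
  | cbbcbb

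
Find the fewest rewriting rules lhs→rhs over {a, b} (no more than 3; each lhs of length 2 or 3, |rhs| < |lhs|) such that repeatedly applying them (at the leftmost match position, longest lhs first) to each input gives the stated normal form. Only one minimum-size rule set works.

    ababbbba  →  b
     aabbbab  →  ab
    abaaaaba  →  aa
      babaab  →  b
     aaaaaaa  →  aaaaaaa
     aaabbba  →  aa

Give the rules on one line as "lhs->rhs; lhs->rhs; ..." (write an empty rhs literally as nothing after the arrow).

aba->; ba->b; bb->b

  | ababbbba => bbbba => bbba => bba => ba => b
  | aabbbab => aabbab => aabab => ab
  | abaaaaba => aaaba => aa
  | babaab => bbaab => baab => bab => bb => b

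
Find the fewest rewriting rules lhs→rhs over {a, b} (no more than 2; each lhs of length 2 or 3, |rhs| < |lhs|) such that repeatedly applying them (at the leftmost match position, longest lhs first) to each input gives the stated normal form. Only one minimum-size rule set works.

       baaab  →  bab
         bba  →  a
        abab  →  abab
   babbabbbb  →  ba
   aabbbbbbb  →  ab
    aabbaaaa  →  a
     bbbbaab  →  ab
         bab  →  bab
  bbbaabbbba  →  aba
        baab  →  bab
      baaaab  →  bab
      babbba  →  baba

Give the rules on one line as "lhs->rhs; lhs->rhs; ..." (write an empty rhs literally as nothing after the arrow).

aa->a; bb->a

  | baaab => baab => bab
  | bba => aa => a
  | abab
  | babbabbbb => baaabbbb => baabbbb => babbbb => baabb => babb => baa => ba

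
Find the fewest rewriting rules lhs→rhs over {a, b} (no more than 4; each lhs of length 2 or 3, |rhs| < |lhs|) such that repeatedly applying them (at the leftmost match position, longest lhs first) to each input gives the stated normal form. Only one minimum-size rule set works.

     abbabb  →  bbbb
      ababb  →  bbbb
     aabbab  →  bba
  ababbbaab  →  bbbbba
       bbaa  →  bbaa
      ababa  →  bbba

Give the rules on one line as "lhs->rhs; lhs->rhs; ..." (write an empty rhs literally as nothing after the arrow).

aab->ab; ab->a; aba->bb; abb->bb

  | abbabb => bbabb => bbbb
  | ababb => bbbb
  | aabbab => abbab => bbab => bba
  | ababbbaab => bbbbbaab => bbbbbab => bbbbba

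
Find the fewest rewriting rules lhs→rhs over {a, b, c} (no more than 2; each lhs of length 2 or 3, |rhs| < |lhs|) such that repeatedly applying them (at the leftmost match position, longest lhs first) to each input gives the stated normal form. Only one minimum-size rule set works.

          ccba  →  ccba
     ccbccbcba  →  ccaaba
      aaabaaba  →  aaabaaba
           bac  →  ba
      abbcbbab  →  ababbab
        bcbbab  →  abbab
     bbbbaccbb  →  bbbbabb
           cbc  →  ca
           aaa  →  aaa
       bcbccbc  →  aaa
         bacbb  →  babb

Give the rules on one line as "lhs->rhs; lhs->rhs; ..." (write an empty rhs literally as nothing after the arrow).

ac->a; bc->a

  | ccba
  | ccbccbcba => ccacbcba => ccabcba => ccaaba
  | aaabaaba
  | bac => ba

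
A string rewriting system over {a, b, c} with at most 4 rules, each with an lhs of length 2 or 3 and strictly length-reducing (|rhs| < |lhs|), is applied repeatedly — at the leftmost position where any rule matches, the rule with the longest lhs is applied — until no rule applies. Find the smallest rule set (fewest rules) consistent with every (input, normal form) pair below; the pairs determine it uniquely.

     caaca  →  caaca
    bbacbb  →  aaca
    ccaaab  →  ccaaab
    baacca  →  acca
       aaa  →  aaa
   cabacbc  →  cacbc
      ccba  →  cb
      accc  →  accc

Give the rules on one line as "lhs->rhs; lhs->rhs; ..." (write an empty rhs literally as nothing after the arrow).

ba->; bb->a; cba->b

  | caaca
  | bbacbb => aacbb => aaca
  | ccaaab
  | baacca => acca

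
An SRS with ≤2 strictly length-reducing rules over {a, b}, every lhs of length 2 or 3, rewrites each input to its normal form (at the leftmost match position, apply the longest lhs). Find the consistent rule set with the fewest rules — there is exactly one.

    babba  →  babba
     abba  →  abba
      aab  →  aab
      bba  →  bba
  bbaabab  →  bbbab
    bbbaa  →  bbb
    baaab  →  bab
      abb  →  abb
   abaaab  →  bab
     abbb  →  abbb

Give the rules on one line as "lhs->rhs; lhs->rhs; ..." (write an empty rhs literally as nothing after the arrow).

aba->ba; baa->b

  | babba
  | abba
  | aab
  | bba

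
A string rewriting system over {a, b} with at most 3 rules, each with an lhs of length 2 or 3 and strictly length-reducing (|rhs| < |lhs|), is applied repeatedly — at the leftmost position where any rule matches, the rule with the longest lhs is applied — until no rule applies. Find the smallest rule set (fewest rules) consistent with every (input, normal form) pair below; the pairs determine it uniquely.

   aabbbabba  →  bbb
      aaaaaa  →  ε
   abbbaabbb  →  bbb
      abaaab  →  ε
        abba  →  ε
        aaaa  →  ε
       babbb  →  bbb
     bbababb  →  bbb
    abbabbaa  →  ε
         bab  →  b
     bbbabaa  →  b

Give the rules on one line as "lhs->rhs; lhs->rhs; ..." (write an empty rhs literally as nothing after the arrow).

aa->; ab->; ba->

  | aabbbabba => bbbabba => bbbba => bbb
  | aaaaaa => aaaa => aa => ε
  | abbbaabbb => bbaabbb => babbb => bbb
  | abaaab => aaab => ab => ε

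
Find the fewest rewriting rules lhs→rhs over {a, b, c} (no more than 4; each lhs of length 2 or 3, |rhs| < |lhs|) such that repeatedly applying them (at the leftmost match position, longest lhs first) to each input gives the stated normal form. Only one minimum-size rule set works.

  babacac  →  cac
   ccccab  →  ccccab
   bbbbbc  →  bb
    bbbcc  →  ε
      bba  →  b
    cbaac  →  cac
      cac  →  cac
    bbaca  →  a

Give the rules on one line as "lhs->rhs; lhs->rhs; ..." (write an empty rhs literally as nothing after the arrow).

  | babacac => bacac => cac
  | ccccab
  | bbbbbc => bbbcb => bcbb => bb
  | bbbcc => bcbc => bc => ε

ba->; bbc->cb; bc->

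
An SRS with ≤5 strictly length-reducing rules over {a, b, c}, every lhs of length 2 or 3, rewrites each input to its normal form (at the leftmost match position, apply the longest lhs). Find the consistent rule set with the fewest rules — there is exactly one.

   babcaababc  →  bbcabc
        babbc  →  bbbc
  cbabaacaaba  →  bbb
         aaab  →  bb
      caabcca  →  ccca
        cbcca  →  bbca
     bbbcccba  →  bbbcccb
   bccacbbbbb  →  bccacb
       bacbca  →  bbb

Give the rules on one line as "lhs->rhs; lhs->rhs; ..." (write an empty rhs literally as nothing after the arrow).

aa->b; ba->b; cbb->c; cbc->bb

  | babcaababc => bbcaababc => bbcbbabc => bbcabc
  | babbc => bbbc
  | cbabaacaaba => cbbaacaaba => caacaaba => cbcaaba => bbaaba => bbaba => bbba => bbb
  | aaab => bab => bb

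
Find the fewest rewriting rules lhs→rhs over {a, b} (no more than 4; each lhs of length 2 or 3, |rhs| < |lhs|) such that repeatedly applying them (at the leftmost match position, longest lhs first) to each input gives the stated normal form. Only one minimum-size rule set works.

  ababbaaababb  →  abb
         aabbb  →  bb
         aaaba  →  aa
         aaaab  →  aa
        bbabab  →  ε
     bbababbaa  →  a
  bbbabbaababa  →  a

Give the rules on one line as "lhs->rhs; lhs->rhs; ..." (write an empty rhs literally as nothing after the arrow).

  | ababbaaababb => aabbaaababb => baaababb => aababb => abb
  | aabbb => bb
  | aaaba => aa
  | aaaab => aa

aab->; ba->; bab->ab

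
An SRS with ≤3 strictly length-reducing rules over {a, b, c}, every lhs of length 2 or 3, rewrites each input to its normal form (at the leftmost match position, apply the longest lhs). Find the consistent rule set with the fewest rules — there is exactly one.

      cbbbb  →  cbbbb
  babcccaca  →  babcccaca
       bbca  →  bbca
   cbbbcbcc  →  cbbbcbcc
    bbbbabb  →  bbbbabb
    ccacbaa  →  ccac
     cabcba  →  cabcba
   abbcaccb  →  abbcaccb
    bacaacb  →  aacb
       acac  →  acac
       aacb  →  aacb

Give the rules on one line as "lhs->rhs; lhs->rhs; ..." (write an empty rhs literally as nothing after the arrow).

  | cbbbb
  | babcccaca
  | bbca
  | cbbbcbcc

baa->; bac->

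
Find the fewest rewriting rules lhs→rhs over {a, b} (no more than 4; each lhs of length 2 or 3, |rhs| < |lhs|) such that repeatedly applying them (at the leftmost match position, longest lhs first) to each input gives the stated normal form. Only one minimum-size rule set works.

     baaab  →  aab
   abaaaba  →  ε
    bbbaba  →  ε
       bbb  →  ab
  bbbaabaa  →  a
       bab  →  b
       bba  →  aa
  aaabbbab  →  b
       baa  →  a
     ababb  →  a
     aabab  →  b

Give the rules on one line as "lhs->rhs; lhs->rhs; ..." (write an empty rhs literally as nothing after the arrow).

  | baaab => aab
  | abaaaba => baaaba => aaba => aba => ba => ε
  | bbbaba => ababa => baba => ba => ε
  | bbb => ab

aba->ba; ba->; bb->a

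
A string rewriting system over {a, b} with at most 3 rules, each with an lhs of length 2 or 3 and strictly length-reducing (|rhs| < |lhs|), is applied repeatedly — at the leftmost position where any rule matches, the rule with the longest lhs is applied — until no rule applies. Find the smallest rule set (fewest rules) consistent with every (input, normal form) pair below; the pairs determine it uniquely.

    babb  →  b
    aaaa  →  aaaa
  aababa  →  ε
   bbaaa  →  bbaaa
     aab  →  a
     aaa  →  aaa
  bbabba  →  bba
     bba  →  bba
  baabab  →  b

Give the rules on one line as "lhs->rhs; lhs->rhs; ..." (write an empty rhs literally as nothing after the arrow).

ab->; aba->; abb->

  | babb => b
  | aaaa
  | aababa => aba => ε
  | bbaaa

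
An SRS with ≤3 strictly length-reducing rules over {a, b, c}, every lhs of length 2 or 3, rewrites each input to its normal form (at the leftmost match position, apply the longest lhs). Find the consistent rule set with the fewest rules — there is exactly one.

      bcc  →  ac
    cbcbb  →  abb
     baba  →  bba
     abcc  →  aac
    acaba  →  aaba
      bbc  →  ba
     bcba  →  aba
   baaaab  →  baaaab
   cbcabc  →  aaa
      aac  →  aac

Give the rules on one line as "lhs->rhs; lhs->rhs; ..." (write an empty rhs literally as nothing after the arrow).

  | bcc => ac
  | cbcbb => cabb => abb
  | baba => bba
  | abcc => aac

bab->bb; bc->a; ca->a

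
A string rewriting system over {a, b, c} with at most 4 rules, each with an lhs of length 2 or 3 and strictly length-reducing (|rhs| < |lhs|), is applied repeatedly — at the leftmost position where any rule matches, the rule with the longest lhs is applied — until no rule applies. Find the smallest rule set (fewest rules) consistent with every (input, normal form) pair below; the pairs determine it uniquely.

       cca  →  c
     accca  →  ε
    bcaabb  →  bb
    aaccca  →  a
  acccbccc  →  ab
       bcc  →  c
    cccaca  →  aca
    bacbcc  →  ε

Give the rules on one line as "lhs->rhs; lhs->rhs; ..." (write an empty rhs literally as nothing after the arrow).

  | cca => ba => c
  | accca => abca => aa => ε
  | bcaabb => aabb => bb
  | aaccca => ccca => bca => a

aa->; ba->c; bc->; cc->b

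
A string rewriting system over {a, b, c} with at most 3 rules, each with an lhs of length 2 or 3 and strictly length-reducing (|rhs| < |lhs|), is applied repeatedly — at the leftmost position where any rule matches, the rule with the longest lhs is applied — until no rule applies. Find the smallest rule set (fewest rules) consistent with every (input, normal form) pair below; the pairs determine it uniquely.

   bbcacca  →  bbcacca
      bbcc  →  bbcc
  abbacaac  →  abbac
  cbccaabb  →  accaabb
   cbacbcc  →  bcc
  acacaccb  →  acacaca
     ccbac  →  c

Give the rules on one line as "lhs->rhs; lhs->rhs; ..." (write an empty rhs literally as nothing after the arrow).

aac->; cb->a

  | bbcacca
  | bbcc
  | abbacaac => abbac
  | cbccaabb => accaabb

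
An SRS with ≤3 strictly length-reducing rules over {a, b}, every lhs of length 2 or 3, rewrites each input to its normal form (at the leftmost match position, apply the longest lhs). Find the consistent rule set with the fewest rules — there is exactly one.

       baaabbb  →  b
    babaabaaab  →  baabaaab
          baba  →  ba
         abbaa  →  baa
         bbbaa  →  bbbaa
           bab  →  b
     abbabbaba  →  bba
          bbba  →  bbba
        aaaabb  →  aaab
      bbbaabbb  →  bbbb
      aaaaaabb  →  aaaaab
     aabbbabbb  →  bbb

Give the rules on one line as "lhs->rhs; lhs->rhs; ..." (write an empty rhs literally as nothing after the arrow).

abb->b; bab->b

  | baaabbb => baabb => bab => b
  | babaabaaab => baabaaab
  | baba => ba
  | abbaa => baa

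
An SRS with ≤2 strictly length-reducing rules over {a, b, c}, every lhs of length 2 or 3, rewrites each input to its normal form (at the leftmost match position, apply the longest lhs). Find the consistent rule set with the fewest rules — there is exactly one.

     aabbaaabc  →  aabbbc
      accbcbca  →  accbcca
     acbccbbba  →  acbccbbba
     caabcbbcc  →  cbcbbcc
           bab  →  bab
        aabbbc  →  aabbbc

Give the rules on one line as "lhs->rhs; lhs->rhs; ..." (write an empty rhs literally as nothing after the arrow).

  | aabbaaabc => aabbaabc => aabbabc => aabbbc
  | accbcbca => accbcca
  | acbccbbba
  | caabcbbcc => cabcbbcc => cbcbbcc

abc->bc; bca->ca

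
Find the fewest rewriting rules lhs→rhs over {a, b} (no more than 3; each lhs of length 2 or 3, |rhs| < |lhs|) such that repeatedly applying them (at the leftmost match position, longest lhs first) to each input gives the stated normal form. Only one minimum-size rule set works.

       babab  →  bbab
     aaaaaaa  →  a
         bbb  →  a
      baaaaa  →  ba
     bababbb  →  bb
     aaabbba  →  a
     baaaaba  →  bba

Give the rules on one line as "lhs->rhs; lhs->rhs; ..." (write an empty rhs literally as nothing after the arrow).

  | babab => bbab
  | aaaaaaa => aaaaa => aaa => a
  | bbb => a
  | baaaaa => baaa => ba

aa->; aba->ba; bbb->a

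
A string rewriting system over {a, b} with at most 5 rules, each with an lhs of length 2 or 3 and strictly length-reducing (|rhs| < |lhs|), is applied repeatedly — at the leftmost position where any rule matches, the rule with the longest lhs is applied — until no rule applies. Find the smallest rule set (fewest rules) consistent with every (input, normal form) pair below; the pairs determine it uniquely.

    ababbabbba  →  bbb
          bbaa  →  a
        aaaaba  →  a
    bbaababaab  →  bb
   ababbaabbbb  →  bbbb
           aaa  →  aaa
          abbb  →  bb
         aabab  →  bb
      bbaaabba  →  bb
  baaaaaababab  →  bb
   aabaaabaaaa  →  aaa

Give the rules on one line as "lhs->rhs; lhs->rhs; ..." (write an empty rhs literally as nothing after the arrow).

ab->; aba->bb; ba->b; bba->

  | ababbabbba => bbbbabbba => bbbbba => bbb
  | bbaa => a
  | aaaaba => aaabb => aab => a
  | bbaababaab => ababaab => bbbaab => bab => bb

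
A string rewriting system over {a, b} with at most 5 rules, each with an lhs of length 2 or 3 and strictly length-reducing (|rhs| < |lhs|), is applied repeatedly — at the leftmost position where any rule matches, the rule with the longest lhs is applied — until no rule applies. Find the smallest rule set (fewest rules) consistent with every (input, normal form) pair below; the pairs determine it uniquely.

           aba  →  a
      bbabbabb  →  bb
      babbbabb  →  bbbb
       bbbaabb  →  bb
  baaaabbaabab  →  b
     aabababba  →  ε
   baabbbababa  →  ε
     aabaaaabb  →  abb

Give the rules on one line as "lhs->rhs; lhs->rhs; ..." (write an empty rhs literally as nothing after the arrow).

aa->; ba->; baa->bb; bba->aa

  | aba => a
  | bbabbabb => aabbabb => bbabb => aabb => bb
  | babbbabb => bbbabb => baabb => bbbb
  | bbbaabb => baaabb => bbabb => aabb => bb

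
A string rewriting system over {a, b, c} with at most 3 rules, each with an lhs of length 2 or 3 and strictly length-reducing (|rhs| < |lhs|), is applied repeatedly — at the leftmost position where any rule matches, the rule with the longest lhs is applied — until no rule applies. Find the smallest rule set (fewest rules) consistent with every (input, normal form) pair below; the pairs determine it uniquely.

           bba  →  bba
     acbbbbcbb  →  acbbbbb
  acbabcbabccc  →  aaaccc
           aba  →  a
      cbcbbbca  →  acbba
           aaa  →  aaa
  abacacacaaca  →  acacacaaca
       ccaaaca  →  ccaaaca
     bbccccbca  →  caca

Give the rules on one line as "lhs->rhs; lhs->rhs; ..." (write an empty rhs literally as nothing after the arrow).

ab->; bc->; cbc->ac

  | bba
  | acbbbbcbb => acbbbbb
  | acbabcbabccc => acbcbabccc => aacbabccc => aacbccc => aaaccc
  | aba => a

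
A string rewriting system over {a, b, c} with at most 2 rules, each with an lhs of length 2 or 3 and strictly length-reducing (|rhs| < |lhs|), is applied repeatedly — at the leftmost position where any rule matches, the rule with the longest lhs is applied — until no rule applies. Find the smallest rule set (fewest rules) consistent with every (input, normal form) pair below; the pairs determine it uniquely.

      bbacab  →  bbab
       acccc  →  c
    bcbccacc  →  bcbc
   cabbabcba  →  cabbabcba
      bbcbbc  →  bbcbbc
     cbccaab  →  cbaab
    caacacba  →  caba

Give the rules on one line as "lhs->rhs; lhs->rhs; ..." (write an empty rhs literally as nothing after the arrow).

ac->; cc->

  | bbacab => bbab
  | acccc => ccc => c
  | bcbccacc => bcbacc => bcbc
  | cabbabcba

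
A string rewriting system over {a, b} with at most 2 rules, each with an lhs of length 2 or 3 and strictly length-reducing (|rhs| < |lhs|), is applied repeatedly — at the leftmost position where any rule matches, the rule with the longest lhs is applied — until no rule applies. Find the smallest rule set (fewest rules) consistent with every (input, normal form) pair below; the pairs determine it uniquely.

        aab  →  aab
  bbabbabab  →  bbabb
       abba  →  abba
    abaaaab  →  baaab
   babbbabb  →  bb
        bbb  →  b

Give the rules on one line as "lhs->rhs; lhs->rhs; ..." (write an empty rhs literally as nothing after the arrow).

  | aab
  | bbabbabab => bbabbbb => bbabb
  | abba
  | abaaaab => baaab

aba->b; bbb->b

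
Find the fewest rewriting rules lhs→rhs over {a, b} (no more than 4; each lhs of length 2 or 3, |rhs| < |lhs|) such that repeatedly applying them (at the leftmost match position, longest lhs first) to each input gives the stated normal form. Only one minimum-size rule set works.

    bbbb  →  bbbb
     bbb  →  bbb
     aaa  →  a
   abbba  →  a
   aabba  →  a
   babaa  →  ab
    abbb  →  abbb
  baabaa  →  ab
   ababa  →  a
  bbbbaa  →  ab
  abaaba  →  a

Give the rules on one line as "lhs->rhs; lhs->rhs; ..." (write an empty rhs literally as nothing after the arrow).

aa->a; ba->a; baa->ab

  | bbbb
  | bbb
  | aaa => aa => a
  | abbba => abba => aba => aa => a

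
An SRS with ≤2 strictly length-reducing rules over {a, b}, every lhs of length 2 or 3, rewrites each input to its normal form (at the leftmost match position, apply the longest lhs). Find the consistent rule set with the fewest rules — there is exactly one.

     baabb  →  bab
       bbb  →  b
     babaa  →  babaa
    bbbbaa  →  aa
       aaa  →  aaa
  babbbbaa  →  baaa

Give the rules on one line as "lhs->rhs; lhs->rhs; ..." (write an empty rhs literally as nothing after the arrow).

aab->a; bb->

  | baabb => bab
  | bbb => b
  | babaa
  | bbbbaa => bbaa => aa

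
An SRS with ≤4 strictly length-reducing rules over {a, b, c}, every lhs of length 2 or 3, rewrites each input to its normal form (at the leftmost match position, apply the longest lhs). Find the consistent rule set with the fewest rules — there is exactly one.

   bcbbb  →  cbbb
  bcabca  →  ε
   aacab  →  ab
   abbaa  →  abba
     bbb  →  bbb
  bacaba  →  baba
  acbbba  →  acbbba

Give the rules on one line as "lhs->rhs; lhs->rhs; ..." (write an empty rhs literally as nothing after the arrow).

aa->a; bc->c; ca->

  | bcbbb => cbbb
  | bcabca => cabca => bca => ca => ε
  | aacab => acab => ab
  | abbaa => abba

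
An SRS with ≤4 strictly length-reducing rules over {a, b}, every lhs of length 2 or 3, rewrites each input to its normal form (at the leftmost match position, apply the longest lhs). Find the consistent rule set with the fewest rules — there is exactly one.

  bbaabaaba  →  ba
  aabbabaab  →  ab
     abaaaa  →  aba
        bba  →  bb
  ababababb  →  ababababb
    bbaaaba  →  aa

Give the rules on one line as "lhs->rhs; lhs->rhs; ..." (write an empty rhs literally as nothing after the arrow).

  | bbaabaaba => bbabaaba => bbbaaba => aaaba => ba
  | aabbabaab => abbabaab => abbbaab => aaaab => ab
  | abaaaa => aba
  | bba => bb

aaa->; aab->ab; bba->bb; bbb->a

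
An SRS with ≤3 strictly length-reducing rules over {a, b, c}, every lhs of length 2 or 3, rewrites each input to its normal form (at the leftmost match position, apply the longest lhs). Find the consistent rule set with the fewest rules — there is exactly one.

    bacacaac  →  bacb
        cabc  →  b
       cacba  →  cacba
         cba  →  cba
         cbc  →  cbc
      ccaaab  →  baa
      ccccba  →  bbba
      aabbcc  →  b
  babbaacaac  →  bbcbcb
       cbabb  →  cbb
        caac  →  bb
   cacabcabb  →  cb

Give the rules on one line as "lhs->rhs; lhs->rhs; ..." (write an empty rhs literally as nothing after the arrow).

  | bacacaac => bacaccb => bacabb => bacb
  | cabc => cc => b
  | cacba
  | cba

aac->cb; ab->; cc->b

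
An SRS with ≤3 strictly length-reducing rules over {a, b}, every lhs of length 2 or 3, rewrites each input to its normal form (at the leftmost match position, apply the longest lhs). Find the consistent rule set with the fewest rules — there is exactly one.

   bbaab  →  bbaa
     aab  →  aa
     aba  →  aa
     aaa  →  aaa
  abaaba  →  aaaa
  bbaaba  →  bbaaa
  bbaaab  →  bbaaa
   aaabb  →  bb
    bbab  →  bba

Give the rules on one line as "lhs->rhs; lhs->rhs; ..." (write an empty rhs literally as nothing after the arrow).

  | bbaab => bbaa
  | aab => aa
  | aba => aa
  | aaa

ab->a; abb->bb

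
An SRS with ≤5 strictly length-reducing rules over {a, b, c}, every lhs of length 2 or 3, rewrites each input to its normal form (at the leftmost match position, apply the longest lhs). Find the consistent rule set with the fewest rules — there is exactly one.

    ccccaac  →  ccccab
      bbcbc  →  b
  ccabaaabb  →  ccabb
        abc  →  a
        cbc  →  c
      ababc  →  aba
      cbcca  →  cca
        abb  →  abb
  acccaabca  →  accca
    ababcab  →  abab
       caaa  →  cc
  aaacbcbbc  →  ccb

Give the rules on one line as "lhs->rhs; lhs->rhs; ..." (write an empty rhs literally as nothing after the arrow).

aa->a; aaa->c; aac->ab; bc->

  | ccccaac => ccccab
  | bbcbc => bbc => b
  | ccabaaabb => ccabcbb => ccabb
  | abc => a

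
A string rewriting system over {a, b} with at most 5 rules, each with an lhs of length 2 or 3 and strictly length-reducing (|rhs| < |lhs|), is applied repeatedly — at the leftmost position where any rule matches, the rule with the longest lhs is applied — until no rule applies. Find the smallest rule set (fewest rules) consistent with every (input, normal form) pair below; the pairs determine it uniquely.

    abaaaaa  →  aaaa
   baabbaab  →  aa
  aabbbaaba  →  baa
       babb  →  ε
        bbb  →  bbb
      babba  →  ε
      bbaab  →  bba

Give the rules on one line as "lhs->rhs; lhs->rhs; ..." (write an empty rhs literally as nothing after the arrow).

aab->a; ab->; aba->; bab->a

  | abaaaaa => aaaa
  | baabbaab => babaab => aaab => aa
  | aabbbaaba => abbaaba => baaba => baa
  | babb => ab => ε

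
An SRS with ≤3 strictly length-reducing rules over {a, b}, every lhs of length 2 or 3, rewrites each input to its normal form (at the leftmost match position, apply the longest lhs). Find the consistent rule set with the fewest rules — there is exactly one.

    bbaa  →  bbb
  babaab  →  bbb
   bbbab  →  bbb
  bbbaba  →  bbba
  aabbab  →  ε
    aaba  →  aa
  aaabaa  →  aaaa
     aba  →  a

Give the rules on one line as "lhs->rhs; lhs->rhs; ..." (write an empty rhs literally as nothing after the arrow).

  | bbaa => bbb
  | babaab => baab => bbb
  | bbbab => bbb
  | bbbaba => bbba

ab->; baa->bb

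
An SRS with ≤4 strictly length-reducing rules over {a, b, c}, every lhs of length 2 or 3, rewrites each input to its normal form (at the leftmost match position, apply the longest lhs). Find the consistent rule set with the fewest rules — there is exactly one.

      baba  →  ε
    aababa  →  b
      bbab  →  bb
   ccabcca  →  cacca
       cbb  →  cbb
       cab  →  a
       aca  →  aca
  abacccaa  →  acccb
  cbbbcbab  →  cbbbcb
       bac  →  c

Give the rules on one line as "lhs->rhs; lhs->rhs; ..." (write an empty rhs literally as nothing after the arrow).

aa->b; ba->; cab->a

  | baba => ba => ε
  | aababa => bbaba => bba => b
  | bbab => bb
  | ccabcca => cacca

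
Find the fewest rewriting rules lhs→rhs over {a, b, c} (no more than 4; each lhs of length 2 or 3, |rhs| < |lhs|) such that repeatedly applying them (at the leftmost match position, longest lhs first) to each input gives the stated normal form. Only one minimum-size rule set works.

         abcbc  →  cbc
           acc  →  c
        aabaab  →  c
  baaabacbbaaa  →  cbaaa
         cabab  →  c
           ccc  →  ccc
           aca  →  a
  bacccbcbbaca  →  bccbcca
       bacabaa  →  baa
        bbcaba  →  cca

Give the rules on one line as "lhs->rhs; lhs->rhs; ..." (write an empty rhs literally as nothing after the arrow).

  | abcbc => cbc
  | acc => c
  | aabaab => baab => bb => c
  | baaabacbbaaa => babacbbaaa => bacbbaaa => bbbaaa => cbaaa

aab->b; ab->; ac->; bb->c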